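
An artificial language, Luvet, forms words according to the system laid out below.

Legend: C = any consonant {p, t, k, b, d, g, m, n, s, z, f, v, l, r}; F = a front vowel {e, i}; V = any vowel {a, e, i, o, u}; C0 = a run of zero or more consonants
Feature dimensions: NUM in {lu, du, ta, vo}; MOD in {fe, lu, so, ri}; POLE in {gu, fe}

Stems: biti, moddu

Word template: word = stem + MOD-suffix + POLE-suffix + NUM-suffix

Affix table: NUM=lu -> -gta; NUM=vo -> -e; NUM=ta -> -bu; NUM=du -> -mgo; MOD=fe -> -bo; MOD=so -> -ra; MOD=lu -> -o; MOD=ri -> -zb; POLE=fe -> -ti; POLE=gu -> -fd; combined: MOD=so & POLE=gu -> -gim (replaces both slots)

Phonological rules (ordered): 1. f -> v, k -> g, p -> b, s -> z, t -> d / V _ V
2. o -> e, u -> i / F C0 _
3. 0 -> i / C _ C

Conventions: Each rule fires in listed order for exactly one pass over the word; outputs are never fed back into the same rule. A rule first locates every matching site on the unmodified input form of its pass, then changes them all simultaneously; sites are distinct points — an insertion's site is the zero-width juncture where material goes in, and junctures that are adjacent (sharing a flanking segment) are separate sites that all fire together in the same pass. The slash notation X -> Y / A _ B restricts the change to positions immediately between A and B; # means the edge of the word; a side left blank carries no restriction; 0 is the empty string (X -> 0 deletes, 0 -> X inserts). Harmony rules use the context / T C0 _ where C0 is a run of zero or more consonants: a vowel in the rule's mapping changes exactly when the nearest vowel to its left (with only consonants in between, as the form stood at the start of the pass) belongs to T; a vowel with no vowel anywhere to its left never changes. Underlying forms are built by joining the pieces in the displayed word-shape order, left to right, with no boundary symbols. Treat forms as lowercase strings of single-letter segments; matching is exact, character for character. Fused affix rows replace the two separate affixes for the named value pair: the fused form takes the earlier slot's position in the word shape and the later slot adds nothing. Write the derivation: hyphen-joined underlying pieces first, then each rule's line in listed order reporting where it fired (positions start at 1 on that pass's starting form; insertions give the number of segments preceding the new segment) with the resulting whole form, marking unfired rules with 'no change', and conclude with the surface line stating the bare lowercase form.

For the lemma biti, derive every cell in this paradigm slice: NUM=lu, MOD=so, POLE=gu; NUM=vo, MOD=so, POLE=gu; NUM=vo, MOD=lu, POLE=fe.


cell NUM=lu, MOD=so, POLE=gu:
underlying: biti-gim-gta
1. f -> v, k -> g, p -> b, s -> z, t -> d / V _ V: fires at position(s) 3: bidigimgta
2. o -> e, u -> i / F C0 _: no change
3. 0 -> i / C _ C: inserts after position(s) 7, 8: bidigimigita
surface: bidigimigita

cell NUM=vo, MOD=so, POLE=gu:
underlying: biti-gim-e
1. f -> v, k -> g, p -> b, s -> z, t -> d / V _ V: fires at position(s) 3: bidigime
2. o -> e, u -> i / F C0 _: no change
3. 0 -> i / C _ C: no change
surface: bidigime

cell NUM=vo, MOD=lu, POLE=fe:
underlying: biti-o-ti-e
1. f -> v, k -> g, p -> b, s -> z, t -> d / V _ V: fires at position(s) 3, 6: bidiodie
2. o -> e, u -> i / F C0 _: fires at position(s) 5: bidiedie
3. 0 -> i / C _ C: no change
surface: bidiedie


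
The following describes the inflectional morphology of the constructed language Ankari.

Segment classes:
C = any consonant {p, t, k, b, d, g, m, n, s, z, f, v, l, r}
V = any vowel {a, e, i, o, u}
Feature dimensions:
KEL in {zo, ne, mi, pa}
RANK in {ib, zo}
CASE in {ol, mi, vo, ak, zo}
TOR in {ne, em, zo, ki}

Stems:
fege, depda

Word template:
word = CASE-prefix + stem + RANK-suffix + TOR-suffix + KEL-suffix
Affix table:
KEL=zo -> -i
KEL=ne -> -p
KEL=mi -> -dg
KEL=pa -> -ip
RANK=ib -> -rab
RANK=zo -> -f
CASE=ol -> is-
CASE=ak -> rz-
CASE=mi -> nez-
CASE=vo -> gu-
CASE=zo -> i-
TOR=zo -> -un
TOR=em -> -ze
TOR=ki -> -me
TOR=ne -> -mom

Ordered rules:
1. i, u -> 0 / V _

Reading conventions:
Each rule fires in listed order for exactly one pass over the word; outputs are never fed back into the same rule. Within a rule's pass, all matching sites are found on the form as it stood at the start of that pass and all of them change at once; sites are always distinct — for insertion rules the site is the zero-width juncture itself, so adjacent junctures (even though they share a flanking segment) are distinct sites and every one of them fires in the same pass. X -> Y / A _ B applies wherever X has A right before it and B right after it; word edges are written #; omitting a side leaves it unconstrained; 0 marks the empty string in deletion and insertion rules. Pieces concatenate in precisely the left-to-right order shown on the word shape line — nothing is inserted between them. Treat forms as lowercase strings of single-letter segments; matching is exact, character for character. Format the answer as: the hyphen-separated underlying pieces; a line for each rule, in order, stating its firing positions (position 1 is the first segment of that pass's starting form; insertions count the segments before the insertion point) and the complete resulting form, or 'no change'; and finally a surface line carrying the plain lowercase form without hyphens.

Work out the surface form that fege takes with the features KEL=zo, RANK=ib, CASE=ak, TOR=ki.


underlying: rz-fege-rab-me-i
1. i, u -> 0 / V _: fires at position(s) 12: rzfegerabme
surface: rzfegerabme


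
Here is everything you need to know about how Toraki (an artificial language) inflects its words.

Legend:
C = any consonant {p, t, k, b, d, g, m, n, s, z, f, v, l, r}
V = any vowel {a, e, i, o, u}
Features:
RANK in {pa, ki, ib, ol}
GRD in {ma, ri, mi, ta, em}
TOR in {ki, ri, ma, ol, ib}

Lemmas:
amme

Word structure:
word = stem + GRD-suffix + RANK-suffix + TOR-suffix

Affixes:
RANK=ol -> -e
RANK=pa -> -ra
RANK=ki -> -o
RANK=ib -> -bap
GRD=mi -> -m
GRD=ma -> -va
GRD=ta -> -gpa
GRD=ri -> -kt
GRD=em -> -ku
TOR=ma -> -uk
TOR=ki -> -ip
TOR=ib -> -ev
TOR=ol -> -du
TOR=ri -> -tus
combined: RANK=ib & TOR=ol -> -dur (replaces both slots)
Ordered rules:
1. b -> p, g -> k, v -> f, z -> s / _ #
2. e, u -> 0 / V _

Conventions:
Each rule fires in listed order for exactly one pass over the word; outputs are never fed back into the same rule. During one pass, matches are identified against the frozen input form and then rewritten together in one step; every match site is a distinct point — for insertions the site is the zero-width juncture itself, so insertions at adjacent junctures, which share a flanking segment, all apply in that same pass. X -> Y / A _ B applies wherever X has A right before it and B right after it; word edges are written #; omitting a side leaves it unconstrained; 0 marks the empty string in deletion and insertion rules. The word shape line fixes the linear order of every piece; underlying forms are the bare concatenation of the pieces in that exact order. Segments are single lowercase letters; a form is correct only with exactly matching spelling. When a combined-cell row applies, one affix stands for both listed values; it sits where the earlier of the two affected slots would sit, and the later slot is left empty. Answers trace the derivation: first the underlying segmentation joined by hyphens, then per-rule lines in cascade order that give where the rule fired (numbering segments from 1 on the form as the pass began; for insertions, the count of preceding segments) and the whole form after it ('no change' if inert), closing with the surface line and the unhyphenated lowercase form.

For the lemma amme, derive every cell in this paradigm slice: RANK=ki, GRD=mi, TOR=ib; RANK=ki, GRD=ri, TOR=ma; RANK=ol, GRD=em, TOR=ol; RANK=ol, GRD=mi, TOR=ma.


cell RANK=ki, GRD=mi, TOR=ib:
underlying: amme-m-o-ev
1. b -> p, g -> k, v -> f, z -> s / _ #: fires at position(s) 8: ammemoef
2. e, u -> 0 / V _: fires at position(s) 7: ammemof
surface: ammemof

cell RANK=ki, GRD=ri, TOR=ma:
underlying: amme-kt-o-uk
1. b -> p, g -> k, v -> f, z -> s / _ #: no change
2. e, u -> 0 / V _: fires at position(s) 8: ammektok
surface: ammektok

cell RANK=ol, GRD=em, TOR=ol:
underlying: amme-ku-e-du
1. b -> p, g -> k, v -> f, z -> s / _ #: no change
2. e, u -> 0 / V _: fires at position(s) 7: ammekudu
surface: ammekudu

cell RANK=ol, GRD=mi, TOR=ma:
underlying: amme-m-e-uk
1. b -> p, g -> k, v -> f, z -> s / _ #: no change
2. e, u -> 0 / V _: fires at position(s) 7: ammemek
surface: ammemek


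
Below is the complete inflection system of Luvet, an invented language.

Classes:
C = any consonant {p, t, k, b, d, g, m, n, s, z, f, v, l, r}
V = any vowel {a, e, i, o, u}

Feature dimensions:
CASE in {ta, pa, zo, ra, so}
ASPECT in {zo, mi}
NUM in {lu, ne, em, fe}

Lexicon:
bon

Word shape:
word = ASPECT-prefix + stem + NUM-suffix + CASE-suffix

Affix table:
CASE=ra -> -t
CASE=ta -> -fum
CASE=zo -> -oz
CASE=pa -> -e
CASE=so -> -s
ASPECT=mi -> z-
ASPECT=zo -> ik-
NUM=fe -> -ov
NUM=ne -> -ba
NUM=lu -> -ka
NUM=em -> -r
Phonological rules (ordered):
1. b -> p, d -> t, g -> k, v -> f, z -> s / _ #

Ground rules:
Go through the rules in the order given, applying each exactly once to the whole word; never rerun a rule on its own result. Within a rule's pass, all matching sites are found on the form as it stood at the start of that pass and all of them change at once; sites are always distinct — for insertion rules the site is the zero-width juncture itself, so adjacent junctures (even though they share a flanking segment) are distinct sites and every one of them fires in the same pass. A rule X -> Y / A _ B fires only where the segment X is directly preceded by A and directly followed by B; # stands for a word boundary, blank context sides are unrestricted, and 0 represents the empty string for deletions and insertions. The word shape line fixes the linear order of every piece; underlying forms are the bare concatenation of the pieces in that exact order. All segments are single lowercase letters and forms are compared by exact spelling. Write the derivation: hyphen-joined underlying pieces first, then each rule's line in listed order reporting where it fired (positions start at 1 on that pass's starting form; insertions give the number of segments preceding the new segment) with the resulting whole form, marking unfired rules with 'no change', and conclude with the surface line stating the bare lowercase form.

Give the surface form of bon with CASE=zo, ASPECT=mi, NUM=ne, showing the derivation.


underlying: z-bon-ba-oz
1. b -> p, d -> t, g -> k, v -> f, z -> s / _ #: fires at position(s) 8: zbonbaos
surface: zbonbaos


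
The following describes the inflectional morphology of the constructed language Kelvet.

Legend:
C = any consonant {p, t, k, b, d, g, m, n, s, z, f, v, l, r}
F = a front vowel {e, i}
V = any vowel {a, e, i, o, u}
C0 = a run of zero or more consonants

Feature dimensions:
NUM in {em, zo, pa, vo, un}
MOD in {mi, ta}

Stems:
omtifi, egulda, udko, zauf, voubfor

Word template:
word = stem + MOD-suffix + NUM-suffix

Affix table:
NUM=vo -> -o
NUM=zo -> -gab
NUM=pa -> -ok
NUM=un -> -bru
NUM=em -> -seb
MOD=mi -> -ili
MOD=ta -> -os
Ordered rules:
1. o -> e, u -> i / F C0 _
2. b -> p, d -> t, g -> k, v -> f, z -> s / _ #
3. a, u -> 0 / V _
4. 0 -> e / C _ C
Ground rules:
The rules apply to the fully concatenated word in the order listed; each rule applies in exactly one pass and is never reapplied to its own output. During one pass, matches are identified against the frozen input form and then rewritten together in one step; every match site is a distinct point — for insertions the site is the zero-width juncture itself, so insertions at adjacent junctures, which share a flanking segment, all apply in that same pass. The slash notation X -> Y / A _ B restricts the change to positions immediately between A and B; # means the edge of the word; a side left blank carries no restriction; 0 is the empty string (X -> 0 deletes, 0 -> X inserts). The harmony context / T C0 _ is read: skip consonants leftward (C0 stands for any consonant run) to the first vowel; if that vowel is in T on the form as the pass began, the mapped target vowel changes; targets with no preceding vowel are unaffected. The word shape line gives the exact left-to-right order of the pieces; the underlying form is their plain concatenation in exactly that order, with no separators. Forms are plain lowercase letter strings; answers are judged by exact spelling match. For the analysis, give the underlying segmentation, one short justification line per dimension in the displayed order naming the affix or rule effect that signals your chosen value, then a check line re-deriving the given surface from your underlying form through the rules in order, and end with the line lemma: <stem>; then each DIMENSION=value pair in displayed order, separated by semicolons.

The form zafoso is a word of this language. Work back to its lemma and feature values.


underlying: zauf-os-o
NUM=vo - signalled by the affix -o
MOD=ta - signalled by the affix -os
check: zaufoso -> zaufoso -> zaufoso -> zafoso -> zafoso
lemma: zauf; NUM=vo; MOD=ta


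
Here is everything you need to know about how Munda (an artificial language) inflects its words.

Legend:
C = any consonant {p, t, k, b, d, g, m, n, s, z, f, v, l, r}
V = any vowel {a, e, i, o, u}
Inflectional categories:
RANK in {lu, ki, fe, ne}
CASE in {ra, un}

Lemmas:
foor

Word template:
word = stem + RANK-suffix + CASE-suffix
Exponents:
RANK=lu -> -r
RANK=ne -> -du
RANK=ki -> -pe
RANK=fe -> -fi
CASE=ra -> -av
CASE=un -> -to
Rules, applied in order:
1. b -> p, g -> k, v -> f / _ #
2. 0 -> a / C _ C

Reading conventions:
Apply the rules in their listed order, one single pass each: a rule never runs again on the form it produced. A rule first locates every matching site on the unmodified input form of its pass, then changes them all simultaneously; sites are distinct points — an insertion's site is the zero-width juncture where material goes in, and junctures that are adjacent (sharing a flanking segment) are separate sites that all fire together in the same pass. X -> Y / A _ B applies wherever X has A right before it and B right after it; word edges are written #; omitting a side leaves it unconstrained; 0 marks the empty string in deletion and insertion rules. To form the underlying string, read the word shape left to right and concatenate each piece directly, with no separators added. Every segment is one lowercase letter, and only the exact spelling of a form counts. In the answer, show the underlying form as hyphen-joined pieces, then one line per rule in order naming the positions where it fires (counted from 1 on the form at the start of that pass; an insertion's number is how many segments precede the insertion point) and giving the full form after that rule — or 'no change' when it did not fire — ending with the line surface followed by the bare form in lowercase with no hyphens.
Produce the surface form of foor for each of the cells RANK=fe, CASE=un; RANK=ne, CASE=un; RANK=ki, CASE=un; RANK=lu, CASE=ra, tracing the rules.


cell RANK=fe, CASE=un:
underlying: foor-fi-to
1. b -> p, g -> k, v -> f / _ #: no change
2. 0 -> a / C _ C: inserts after position(s) 4: foorafito
surface: foorafito

cell RANK=ne, CASE=un:
underlying: foor-du-to
1. b -> p, g -> k, v -> f / _ #: no change
2. 0 -> a / C _ C: inserts after position(s) 4: fooraduto
surface: fooraduto

cell RANK=ki, CASE=un:
underlying: foor-pe-to
1. b -> p, g -> k, v -> f / _ #: no change
2. 0 -> a / C _ C: inserts after position(s) 4: foorapeto
surface: foorapeto

cell RANK=lu, CASE=ra:
underlying: foor-r-av
1. b -> p, g -> k, v -> f / _ #: fires at position(s) 7: foorraf
2. 0 -> a / C _ C: inserts after position(s) 4: fooraraf
surface: fooraraf


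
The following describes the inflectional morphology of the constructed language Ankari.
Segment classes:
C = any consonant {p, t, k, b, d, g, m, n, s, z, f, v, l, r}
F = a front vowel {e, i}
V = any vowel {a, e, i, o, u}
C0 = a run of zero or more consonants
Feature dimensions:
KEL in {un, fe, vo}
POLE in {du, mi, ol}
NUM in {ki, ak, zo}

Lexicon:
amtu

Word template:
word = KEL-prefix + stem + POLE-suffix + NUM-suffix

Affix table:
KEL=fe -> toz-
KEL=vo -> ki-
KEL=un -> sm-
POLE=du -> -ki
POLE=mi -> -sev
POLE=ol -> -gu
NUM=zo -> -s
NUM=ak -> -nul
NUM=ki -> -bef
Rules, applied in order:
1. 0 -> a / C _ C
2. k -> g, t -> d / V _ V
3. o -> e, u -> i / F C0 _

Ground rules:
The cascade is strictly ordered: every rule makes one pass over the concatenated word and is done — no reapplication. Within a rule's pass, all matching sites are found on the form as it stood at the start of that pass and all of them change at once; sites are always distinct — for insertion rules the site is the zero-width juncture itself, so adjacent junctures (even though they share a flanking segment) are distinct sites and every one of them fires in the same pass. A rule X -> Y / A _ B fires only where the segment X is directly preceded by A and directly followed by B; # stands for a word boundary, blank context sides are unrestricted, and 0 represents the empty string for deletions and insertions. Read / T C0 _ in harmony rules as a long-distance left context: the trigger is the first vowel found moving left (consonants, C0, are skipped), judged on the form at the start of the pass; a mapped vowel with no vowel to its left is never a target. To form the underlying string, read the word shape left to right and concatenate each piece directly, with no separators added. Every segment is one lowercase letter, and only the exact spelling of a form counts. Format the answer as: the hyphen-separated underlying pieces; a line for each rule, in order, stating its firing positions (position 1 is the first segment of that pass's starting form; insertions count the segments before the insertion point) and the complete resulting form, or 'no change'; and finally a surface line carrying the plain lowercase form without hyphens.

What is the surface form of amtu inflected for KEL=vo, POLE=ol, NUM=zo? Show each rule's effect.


underlying: ki-amtu-gu-s
1. 0 -> a / C _ C: inserts after position(s) 4: kiamatugus
2. k -> g, t -> d / V _ V: fires at position(s) 6: kiamadugus
3. o -> e, u -> i / F C0 _: no change
surface: kiamadugus


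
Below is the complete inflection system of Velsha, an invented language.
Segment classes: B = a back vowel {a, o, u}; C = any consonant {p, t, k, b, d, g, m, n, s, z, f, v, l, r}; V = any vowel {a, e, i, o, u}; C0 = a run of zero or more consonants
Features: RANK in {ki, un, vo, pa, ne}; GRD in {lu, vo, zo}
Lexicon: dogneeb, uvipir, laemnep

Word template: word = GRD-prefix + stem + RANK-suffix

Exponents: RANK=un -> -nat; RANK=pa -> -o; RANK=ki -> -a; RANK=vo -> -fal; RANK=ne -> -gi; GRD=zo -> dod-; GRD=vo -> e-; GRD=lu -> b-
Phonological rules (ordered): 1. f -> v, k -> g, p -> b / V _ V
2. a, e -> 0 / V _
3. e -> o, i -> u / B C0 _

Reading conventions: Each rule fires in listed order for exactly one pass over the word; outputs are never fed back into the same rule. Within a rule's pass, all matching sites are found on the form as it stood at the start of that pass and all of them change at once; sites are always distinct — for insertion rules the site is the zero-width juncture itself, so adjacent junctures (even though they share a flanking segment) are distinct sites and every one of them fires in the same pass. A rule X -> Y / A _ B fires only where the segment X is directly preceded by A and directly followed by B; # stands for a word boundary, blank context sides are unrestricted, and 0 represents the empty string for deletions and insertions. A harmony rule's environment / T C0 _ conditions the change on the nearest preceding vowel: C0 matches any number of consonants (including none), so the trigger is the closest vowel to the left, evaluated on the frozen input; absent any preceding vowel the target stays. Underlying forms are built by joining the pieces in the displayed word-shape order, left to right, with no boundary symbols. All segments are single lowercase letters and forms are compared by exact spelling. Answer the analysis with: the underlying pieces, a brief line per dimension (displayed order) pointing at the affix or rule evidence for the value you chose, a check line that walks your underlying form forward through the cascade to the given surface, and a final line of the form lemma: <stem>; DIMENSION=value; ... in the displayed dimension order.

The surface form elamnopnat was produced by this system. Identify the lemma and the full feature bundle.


underlying: e-laemnep-nat
RANK=un - signalled by the affix -nat
GRD=vo - signalled by the affix e-
check: elaemnepnat -> elaemnepnat -> elamnepnat -> elamnopnat
lemma: laemnep; RANK=un; GRD=vo


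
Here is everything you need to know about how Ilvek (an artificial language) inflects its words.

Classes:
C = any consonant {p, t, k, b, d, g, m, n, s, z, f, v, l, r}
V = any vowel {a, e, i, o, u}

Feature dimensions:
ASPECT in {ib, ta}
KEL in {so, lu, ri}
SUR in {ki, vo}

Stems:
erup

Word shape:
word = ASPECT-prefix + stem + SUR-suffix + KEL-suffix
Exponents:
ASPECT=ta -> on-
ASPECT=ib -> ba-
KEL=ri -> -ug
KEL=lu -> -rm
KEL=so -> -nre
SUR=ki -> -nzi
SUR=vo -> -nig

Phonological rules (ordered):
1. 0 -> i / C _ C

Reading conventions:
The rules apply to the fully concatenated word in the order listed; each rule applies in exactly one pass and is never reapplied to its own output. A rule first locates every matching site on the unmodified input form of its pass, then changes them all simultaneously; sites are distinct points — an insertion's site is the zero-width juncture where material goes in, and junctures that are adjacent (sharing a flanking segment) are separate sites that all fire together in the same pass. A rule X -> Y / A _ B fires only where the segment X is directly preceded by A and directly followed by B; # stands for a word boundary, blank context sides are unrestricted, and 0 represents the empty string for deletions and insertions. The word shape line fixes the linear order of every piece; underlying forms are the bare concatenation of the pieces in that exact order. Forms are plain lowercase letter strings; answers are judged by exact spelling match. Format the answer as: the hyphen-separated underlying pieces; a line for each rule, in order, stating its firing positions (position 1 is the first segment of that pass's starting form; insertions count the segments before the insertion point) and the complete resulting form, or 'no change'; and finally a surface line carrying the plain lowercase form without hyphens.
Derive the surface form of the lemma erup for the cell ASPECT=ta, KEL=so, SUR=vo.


underlying: on-erup-nig-nre
1. 0 -> i / C _ C: inserts after position(s) 6, 9, 10: onerupiniginire
surface: onerupiniginire


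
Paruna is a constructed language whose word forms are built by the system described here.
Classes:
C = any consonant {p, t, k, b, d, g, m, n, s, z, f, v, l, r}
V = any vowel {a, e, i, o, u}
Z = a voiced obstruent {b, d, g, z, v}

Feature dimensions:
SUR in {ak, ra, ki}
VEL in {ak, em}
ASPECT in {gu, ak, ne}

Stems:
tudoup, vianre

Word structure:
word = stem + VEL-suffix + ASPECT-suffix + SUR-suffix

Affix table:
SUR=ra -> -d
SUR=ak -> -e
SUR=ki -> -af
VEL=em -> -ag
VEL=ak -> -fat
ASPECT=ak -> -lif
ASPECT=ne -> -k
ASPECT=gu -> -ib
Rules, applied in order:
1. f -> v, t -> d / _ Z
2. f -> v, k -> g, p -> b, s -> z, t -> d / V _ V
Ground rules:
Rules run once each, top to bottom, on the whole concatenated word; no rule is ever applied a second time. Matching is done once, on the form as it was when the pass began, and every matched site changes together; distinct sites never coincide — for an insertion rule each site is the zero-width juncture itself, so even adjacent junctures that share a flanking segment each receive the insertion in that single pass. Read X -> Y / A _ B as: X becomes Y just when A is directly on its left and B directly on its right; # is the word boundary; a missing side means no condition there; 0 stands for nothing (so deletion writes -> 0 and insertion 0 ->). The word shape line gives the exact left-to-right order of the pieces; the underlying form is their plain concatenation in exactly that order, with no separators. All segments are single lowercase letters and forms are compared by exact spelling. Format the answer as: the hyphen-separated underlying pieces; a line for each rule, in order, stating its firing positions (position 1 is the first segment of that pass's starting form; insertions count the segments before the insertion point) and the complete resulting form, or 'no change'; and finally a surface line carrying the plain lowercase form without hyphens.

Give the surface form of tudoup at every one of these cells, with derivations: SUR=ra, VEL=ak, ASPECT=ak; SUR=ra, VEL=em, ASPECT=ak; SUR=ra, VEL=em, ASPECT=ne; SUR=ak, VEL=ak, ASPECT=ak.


cell SUR=ra, VEL=ak, ASPECT=ak:
underlying: tudoup-fat-lif-d
1. f -> v, t -> d / _ Z: fires at position(s) 12: tudoupfatlivd
2. f -> v, k -> g, p -> b, s -> z, t -> d / V _ V: no change
surface: tudoupfatlivd

cell SUR=ra, VEL=em, ASPECT=ak:
underlying: tudoup-ag-lif-d
1. f -> v, t -> d / _ Z: fires at position(s) 11: tudoupaglivd
2. f -> v, k -> g, p -> b, s -> z, t -> d / V _ V: fires at position(s) 6: tudoubaglivd
surface: tudoubaglivd

cell SUR=ra, VEL=em, ASPECT=ne:
underlying: tudoup-ag-k-d
1. f -> v, t -> d / _ Z: no change
2. f -> v, k -> g, p -> b, s -> z, t -> d / V _ V: fires at position(s) 6: tudoubagkd
surface: tudoubagkd

cell SUR=ak, VEL=ak, ASPECT=ak:
underlying: tudoup-fat-lif-e
1. f -> v, t -> d / _ Z: no change
2. f -> v, k -> g, p -> b, s -> z, t -> d / V _ V: fires at position(s) 12: tudoupfatlive
surface: tudoupfatlive


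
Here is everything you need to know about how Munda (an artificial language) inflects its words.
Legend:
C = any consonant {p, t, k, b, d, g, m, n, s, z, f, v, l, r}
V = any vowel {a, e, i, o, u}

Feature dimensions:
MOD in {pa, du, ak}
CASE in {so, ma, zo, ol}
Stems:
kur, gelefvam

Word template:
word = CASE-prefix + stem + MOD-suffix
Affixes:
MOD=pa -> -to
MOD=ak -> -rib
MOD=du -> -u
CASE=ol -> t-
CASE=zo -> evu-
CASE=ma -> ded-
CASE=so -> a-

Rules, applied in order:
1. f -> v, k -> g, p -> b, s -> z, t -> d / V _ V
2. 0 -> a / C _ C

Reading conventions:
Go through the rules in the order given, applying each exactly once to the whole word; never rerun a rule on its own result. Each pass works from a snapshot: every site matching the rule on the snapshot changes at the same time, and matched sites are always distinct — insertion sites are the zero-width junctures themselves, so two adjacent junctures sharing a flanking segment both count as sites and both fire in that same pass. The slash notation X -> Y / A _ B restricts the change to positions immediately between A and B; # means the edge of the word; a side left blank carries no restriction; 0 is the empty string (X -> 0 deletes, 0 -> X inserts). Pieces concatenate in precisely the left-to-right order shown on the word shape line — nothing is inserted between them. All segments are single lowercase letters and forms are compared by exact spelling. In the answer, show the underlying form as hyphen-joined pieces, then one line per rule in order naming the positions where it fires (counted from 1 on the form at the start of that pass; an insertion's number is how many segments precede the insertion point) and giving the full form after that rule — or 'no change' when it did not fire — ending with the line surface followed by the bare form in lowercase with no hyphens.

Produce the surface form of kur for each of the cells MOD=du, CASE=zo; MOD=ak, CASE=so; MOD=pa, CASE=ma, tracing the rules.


cell MOD=du, CASE=zo:
underlying: evu-kur-u
1. f -> v, k -> g, p -> b, s -> z, t -> d / V _ V: fires at position(s) 4: evuguru
2. 0 -> a / C _ C: no change
surface: evuguru

cell MOD=ak, CASE=so:
underlying: a-kur-rib
1. f -> v, k -> g, p -> b, s -> z, t -> d / V _ V: fires at position(s) 2: agurrib
2. 0 -> a / C _ C: inserts after position(s) 4: agurarib
surface: agurarib

cell MOD=pa, CASE=ma:
underlying: ded-kur-to
1. f -> v, k -> g, p -> b, s -> z, t -> d / V _ V: no change
2. 0 -> a / C _ C: inserts after position(s) 3, 6: dedakurato
surface: dedakurato


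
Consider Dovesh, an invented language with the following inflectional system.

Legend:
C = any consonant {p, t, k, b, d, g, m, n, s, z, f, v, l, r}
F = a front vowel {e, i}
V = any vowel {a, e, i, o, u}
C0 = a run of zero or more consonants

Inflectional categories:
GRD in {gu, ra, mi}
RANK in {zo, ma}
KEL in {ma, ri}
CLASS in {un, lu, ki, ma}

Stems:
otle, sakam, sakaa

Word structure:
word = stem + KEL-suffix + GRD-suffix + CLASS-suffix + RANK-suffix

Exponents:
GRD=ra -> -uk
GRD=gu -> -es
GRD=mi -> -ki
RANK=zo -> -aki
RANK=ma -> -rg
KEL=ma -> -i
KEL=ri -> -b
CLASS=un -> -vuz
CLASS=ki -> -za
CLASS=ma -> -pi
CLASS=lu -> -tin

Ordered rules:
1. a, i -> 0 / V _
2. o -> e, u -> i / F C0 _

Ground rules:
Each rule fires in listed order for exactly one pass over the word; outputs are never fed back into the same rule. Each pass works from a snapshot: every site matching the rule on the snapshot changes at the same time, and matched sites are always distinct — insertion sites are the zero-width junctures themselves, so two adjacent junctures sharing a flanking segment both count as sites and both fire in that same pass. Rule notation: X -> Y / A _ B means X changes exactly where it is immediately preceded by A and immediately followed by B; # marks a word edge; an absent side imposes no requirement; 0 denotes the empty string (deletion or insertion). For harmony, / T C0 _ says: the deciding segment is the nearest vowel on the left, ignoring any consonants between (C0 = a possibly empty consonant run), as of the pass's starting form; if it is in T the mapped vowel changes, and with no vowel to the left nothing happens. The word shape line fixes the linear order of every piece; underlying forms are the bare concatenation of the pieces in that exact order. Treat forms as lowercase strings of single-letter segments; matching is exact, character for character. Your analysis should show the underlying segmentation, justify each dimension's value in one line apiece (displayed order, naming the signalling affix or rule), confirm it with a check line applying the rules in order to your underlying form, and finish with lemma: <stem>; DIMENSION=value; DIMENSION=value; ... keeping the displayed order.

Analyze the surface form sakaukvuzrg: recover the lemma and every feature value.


underlying: sakaa-i-uk-vuz-rg
GRD=ra - signalled by the affix -uk
RANK=ma - signalled by the affix -rg
KEL=ma - signalled by the affix -i
CLASS=un - signalled by the affix -vuz
check: sakaaiukvuzrg -> sakaukvuzrg -> sakaukvuzrg
lemma: sakaa; GRD=ra; RANK=ma; KEL=ma; CLASS=un


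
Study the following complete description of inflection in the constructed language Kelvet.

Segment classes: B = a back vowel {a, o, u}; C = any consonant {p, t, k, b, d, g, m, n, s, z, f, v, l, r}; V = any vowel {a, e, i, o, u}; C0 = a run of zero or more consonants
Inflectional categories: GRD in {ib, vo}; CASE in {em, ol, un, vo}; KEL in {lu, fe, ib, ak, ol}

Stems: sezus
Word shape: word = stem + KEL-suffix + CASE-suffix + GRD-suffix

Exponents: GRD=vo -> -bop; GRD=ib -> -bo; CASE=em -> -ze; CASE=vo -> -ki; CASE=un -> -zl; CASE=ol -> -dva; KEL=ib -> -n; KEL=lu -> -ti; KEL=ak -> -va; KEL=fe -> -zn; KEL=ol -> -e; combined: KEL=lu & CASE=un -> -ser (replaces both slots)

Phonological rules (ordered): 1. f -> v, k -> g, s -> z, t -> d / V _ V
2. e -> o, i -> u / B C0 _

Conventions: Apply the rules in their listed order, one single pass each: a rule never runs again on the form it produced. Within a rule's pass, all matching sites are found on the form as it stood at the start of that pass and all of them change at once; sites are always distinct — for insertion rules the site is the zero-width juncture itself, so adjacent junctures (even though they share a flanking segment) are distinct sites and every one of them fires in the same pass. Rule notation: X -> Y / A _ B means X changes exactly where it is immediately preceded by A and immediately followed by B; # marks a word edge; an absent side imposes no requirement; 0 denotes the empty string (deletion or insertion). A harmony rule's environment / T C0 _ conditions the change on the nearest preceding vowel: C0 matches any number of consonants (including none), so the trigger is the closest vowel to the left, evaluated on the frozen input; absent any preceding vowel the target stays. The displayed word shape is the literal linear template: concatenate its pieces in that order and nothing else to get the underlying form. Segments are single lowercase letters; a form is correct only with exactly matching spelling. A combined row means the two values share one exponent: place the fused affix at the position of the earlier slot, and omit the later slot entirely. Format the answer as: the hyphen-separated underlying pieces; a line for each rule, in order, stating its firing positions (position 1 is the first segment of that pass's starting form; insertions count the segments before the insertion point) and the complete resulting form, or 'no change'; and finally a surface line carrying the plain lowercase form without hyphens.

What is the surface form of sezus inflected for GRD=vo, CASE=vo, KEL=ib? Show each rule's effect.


underlying: sezus-n-ki-bop
1. f -> v, k -> g, s -> z, t -> d / V _ V: no change
2. e -> o, i -> u / B C0 _: fires at position(s) 8: sezusnkubop
surface: sezusnkubop


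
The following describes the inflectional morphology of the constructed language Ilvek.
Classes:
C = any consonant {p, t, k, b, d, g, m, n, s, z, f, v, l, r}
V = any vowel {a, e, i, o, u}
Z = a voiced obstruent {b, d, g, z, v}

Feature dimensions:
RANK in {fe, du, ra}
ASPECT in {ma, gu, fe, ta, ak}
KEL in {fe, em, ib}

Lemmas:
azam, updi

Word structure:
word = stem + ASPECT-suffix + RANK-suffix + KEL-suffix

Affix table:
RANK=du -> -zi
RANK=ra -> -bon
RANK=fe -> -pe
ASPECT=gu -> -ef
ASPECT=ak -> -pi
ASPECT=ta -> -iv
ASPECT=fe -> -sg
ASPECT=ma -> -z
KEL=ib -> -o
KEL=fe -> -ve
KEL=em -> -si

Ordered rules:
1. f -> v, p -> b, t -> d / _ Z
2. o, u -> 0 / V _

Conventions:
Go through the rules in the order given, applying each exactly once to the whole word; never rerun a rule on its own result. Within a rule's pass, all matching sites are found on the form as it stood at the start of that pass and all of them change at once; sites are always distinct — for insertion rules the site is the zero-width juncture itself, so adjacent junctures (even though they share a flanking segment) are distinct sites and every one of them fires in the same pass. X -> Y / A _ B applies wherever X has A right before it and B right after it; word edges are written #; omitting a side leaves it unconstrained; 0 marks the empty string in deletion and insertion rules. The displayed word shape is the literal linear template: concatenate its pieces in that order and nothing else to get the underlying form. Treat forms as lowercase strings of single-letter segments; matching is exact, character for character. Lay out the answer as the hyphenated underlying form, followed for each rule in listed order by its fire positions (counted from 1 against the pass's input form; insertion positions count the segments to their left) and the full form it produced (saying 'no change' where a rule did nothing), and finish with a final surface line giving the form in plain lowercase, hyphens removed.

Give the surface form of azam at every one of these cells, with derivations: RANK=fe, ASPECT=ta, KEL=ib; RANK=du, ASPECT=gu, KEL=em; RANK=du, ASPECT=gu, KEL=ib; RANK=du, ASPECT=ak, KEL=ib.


cell RANK=fe, ASPECT=ta, KEL=ib:
underlying: azam-iv-pe-o
1. f -> v, p -> b, t -> d / _ Z: no change
2. o, u -> 0 / V _: fires at position(s) 9: azamivpe
surface: azamivpe

cell RANK=du, ASPECT=gu, KEL=em:
underlying: azam-ef-zi-si
1. f -> v, p -> b, t -> d / _ Z: fires at position(s) 6: azamevzisi
2. o, u -> 0 / V _: no change
surface: azamevzisi

cell RANK=du, ASPECT=gu, KEL=ib:
underlying: azam-ef-zi-o
1. f -> v, p -> b, t -> d / _ Z: fires at position(s) 6: azamevzio
2. o, u -> 0 / V _: fires at position(s) 9: azamevzi
surface: azamevzi

cell RANK=du, ASPECT=ak, KEL=ib:
underlying: azam-pi-zi-o
1. f -> v, p -> b, t -> d / _ Z: no change
2. o, u -> 0 / V _: fires at position(s) 9: azampizi
surface: azampizi


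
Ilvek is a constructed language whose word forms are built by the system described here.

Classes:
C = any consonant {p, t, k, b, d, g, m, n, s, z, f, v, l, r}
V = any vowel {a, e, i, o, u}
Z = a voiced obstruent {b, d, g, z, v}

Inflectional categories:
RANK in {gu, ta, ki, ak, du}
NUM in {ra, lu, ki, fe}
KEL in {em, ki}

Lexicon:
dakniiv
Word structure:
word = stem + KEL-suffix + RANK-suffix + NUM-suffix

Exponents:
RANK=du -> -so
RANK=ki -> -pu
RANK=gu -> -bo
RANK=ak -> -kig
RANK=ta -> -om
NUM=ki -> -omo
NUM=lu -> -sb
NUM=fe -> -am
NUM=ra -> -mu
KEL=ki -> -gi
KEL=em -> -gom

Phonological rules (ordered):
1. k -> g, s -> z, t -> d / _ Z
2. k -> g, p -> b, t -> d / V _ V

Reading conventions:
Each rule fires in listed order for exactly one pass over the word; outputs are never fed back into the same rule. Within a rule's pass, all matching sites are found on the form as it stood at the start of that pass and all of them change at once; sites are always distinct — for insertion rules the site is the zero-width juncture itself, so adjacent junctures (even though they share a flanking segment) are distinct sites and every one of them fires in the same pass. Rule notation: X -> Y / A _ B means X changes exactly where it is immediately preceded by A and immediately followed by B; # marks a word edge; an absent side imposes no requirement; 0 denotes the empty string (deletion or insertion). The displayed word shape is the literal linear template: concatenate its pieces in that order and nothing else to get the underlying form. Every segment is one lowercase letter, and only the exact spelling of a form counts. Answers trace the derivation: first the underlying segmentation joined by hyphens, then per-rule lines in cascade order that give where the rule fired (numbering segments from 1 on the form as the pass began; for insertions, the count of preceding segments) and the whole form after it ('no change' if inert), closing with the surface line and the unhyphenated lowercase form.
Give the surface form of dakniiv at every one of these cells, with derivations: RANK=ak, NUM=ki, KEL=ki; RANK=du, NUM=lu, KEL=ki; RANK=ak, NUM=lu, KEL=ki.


cell RANK=ak, NUM=ki, KEL=ki:
underlying: dakniiv-gi-kig-omo
1. k -> g, s -> z, t -> d / _ Z: no change
2. k -> g, p -> b, t -> d / V _ V: fires at position(s) 10: dakniivgigigomo
surface: dakniivgigigomo

cell RANK=du, NUM=lu, KEL=ki:
underlying: dakniiv-gi-so-sb
1. k -> g, s -> z, t -> d / _ Z: fires at position(s) 12: dakniivgisozb
2. k -> g, p -> b, t -> d / V _ V: no change
surface: dakniivgisozb

cell RANK=ak, NUM=lu, KEL=ki:
underlying: dakniiv-gi-kig-sb
1. k -> g, s -> z, t -> d / _ Z: fires at position(s) 13: dakniivgikigzb
2. k -> g, p -> b, t -> d / V _ V: fires at position(s) 10: dakniivgigigzb
surface: dakniivgigigzb


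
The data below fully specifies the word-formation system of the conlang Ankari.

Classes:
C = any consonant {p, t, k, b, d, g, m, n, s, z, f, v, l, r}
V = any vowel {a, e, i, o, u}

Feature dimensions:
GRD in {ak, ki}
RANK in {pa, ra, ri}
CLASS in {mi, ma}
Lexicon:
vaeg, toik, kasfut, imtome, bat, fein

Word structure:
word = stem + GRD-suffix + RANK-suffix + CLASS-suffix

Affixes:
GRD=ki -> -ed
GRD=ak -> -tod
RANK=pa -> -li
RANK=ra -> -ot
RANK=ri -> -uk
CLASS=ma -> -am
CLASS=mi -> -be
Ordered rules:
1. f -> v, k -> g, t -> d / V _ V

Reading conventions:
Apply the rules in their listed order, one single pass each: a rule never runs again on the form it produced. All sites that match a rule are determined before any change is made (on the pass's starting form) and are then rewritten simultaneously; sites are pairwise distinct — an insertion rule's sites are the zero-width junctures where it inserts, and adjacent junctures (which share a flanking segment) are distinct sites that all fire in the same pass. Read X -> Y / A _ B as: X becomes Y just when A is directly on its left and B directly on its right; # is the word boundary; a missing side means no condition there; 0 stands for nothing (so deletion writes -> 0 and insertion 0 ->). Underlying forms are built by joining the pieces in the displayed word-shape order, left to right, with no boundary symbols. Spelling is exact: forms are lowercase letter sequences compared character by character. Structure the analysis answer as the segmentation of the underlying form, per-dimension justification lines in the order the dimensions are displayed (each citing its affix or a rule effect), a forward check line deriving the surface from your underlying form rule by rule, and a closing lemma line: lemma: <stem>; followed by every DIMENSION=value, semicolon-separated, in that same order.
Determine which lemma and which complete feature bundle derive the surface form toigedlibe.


underlying: toik-ed-li-be
GRD=ki - signalled by the affix -ed
RANK=pa - signalled by the affix -li
CLASS=mi - signalled by the affix -be
check: toikedlibe -> toigedlibe
lemma: toik; GRD=ki; RANK=pa; CLASS=mi
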